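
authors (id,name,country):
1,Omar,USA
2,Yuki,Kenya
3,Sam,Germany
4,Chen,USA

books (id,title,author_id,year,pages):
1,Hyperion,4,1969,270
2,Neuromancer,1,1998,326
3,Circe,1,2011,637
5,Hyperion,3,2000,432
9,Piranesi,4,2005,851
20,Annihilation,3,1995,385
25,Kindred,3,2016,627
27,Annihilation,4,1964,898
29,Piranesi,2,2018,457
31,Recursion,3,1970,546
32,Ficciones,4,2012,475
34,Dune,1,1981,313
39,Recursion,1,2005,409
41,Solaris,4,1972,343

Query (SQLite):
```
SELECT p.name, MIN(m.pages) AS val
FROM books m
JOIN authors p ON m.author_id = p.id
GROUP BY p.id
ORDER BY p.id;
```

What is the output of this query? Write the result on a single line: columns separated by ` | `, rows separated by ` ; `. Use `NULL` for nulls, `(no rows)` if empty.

Join each books row to its authors via author_id.
Group joined rows by authors.id; compute MIN(m.pages) per group.
  1: ids {2, 3, 34, 39} → MIN(m.pages)=313
  2: ids {29} → MIN(m.pages)=457
  3: ids {5, 20, 25, 31} → MIN(m.pages)=385
  4: ids {1, 9, 27, 32, 41} → MIN(m.pages)=270

Omar | 313 ; Yuki | 457 ; Sam | 385 ; Chen | 270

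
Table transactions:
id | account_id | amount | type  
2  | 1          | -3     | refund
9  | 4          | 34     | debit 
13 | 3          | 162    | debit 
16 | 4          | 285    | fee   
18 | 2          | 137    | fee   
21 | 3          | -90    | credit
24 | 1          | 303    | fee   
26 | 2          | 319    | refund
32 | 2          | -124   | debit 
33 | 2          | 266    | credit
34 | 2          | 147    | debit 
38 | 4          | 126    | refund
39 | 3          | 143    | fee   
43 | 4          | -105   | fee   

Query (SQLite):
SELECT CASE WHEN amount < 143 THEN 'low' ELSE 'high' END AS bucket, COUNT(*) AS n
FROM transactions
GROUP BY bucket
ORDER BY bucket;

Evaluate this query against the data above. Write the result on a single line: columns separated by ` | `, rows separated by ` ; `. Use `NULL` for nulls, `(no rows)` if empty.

Bucket rows by amount < 143 → 'low' else 'high'; count each bucket.

high | 7 ; low | 7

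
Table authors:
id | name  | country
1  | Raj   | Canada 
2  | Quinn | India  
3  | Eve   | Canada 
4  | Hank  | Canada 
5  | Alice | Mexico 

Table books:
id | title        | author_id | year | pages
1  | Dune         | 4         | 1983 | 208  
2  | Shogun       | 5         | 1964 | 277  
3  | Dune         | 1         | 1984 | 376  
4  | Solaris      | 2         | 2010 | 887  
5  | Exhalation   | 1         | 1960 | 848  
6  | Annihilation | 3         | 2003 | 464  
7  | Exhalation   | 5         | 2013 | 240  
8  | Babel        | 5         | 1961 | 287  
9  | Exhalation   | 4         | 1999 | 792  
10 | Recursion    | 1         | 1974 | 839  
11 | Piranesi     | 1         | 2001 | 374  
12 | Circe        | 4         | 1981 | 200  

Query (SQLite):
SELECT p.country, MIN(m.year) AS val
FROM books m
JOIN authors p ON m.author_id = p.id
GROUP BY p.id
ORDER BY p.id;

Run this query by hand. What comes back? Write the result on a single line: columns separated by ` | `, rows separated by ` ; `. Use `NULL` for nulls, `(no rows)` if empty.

Canada | 1960 ; India | 2010 ; Canada | 2003 ; Canada | 1981 ; Mexico | 1961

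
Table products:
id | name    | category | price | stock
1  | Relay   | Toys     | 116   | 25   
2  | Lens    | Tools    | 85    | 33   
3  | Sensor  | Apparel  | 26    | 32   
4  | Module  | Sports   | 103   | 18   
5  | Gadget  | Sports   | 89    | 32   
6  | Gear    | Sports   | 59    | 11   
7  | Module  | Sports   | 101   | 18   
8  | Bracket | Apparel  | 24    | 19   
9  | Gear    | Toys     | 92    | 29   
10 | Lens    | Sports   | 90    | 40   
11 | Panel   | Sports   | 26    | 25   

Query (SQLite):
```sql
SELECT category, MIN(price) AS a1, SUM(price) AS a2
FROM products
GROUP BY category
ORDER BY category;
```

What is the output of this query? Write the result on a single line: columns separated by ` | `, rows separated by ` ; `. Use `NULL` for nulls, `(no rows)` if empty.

Apparel | 24 | 50 ; Sports | 26 | 468 ; Tools | 85 | 85 ; Toys | 92 | 208

Group products by category.
Per group compute: MIN(price), SUM(price).
  Apparel: ids {3, 8} → MIN(price)=24, SUM(price)=50
  Sports: ids {4, 5, 6, 7, 10, 11} → MIN(price)=26, SUM(price)=468
  Tools: ids {2} → MIN(price)=85, SUM(price)=85
  Toys: ids {1, 9} → MIN(price)=92, SUM(price)=208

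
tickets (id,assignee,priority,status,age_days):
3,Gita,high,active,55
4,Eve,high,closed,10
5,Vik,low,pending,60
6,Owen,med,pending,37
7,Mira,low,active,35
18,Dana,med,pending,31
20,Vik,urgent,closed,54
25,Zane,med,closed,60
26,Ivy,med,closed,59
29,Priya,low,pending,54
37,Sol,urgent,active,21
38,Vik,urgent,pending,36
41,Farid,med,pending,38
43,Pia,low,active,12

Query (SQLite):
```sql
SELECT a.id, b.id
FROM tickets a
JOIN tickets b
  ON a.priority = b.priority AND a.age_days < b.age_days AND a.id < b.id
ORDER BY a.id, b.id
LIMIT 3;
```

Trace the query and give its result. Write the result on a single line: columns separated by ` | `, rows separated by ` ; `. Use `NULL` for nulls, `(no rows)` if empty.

6 | 25 ; 6 | 26 ; 6 | 41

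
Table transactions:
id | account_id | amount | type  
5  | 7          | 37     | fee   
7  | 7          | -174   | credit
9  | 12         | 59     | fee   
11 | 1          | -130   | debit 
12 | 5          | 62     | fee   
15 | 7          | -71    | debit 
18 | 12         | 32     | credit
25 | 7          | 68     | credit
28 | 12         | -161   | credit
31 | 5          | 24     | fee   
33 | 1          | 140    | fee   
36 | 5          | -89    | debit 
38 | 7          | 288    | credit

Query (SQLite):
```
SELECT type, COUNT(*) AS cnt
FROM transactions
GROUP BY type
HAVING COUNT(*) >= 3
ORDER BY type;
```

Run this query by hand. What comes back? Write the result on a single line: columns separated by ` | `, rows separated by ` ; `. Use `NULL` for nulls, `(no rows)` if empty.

credit | 5 ; debit | 3 ; fee | 5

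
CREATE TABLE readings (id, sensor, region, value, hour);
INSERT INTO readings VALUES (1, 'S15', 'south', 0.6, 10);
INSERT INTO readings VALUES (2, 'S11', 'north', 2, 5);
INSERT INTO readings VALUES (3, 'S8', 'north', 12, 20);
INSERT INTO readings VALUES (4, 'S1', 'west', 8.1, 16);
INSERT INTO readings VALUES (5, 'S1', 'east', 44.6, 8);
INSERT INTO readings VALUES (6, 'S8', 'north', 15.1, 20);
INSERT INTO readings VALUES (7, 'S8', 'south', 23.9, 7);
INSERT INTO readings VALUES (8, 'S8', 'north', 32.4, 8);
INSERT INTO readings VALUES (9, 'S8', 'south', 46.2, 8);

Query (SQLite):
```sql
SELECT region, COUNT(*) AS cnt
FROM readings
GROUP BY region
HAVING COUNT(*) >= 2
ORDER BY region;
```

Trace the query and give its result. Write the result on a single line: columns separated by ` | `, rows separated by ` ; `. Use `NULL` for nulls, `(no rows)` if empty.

Partition readings by region; compute COUNT(*) within each group.
HAVING: keep groups with count ≥ 2.
  east: ids {5} → COUNT(*)=1
  north: ids {2, 3, 6, 8} → COUNT(*)=4
  south: ids {1, 7, 9} → COUNT(*)=3
  west: ids {4} → COUNT(*)=1

north | 4 ; south | 3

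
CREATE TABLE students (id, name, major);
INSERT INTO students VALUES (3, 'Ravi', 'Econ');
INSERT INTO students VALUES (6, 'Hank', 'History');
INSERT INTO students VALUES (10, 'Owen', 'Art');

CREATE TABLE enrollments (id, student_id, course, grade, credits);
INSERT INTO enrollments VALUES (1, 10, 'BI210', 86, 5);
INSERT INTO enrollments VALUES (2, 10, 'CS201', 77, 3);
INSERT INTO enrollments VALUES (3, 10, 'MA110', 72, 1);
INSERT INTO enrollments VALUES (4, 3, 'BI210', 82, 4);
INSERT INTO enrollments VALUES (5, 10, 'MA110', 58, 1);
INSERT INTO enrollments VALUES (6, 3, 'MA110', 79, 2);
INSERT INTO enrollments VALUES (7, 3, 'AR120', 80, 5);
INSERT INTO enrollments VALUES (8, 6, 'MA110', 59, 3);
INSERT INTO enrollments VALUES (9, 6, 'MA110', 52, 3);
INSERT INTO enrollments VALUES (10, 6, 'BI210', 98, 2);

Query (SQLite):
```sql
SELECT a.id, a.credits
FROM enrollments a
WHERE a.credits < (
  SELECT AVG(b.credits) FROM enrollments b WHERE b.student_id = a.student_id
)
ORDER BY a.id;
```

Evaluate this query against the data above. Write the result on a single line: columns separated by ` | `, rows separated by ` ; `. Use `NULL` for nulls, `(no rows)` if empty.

For each enrollments row a, compute AVG(credits) over rows sharing a.student_id.
Keep row a if a.credits < that per-group AVG.
  student_id=3: AVG(credits) = 3.666667
  student_id=6: AVG(credits) = 2.666667
  student_id=10: AVG(credits) = 2.5

3 | 1 ; 5 | 1 ; 6 | 2 ; 10 | 2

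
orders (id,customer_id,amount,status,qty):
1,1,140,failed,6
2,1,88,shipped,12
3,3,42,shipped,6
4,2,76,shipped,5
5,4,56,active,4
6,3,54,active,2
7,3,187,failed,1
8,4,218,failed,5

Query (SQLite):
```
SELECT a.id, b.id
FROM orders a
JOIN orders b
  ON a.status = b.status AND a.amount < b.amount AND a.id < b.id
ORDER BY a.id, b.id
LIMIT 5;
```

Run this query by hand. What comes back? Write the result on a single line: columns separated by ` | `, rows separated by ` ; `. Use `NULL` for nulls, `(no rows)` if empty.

1 | 7 ; 1 | 8 ; 3 | 4 ; 7 | 8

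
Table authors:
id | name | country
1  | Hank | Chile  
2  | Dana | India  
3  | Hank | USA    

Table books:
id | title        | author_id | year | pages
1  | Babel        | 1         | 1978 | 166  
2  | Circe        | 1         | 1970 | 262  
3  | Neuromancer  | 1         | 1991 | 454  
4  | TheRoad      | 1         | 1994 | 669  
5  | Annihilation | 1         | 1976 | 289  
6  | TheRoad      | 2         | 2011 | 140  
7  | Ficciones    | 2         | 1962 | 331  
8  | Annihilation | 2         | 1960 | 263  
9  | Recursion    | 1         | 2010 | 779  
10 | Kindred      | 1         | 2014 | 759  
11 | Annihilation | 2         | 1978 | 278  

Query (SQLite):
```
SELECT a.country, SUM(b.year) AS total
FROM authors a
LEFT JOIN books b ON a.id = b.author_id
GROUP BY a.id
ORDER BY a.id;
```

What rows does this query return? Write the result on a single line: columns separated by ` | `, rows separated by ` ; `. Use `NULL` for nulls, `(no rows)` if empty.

Chile | 13933 ; India | 7911 ; USA | NULL

LEFT JOIN keeps every authors row; unmatched ones get NULL for books columns.
Group by authors.id and compute SUM(b.year). SUM over an all-NULL group is NULL.
  1: ids {1, 2, 3, 4, 5, 9, 10} → SUM(b.year)=13933
  2: ids {6, 7, 8, 11} → SUM(b.year)=7911
  3: ids {—} → SUM(b.year)=NULL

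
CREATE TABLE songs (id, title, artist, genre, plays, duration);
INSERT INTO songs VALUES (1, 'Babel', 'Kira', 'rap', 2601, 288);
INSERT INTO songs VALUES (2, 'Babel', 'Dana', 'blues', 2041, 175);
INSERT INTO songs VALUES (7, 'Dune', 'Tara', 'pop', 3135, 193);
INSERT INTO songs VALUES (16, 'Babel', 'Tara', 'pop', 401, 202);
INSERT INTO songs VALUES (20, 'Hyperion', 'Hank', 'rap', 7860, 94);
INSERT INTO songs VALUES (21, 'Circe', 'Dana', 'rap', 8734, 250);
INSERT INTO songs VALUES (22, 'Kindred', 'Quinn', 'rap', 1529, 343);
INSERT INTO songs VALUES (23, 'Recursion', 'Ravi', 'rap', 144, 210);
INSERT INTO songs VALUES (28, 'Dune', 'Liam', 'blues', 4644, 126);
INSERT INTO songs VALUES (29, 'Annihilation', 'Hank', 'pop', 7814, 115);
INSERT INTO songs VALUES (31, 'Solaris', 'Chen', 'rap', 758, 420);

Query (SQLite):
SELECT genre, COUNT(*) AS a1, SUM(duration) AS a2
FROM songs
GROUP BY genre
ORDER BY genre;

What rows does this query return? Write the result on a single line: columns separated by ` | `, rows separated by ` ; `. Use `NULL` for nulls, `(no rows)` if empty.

blues | 2 | 301 ; pop | 3 | 510 ; rap | 6 | 1605

Group songs by genre.
Per group compute: COUNT(*), SUM(duration).
  blues: ids {2, 28} → COUNT(*)=2, SUM(duration)=301
  pop: ids {7, 16, 29} → COUNT(*)=3, SUM(duration)=510
  rap: ids {1, 20, 21, 22, 23, 31} → COUNT(*)=6, SUM(duration)=1605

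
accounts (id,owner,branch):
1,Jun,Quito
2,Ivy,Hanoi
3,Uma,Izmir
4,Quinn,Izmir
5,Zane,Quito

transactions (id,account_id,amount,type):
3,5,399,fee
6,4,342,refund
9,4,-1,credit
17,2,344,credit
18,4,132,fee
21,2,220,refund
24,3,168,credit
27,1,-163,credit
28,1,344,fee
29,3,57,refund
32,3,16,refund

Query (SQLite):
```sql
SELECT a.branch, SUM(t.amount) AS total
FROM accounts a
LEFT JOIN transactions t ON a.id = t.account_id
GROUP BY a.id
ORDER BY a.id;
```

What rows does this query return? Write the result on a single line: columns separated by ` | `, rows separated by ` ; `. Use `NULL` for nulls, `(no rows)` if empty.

LEFT JOIN keeps every accounts row; unmatched ones get NULL for transactions columns.
Group by accounts.id and compute SUM(t.amount). SUM over an all-NULL group is NULL.
  1: ids {27, 28} → SUM(t.amount)=181
  2: ids {17, 21} → SUM(t.amount)=564
  3: ids {24, 29, 32} → SUM(t.amount)=241
  4: ids {6, 9, 18} → SUM(t.amount)=473
  5: ids {3} → SUM(t.amount)=399

Quito | 181 ; Hanoi | 564 ; Izmir | 241 ; Izmir | 473 ; Quito | 399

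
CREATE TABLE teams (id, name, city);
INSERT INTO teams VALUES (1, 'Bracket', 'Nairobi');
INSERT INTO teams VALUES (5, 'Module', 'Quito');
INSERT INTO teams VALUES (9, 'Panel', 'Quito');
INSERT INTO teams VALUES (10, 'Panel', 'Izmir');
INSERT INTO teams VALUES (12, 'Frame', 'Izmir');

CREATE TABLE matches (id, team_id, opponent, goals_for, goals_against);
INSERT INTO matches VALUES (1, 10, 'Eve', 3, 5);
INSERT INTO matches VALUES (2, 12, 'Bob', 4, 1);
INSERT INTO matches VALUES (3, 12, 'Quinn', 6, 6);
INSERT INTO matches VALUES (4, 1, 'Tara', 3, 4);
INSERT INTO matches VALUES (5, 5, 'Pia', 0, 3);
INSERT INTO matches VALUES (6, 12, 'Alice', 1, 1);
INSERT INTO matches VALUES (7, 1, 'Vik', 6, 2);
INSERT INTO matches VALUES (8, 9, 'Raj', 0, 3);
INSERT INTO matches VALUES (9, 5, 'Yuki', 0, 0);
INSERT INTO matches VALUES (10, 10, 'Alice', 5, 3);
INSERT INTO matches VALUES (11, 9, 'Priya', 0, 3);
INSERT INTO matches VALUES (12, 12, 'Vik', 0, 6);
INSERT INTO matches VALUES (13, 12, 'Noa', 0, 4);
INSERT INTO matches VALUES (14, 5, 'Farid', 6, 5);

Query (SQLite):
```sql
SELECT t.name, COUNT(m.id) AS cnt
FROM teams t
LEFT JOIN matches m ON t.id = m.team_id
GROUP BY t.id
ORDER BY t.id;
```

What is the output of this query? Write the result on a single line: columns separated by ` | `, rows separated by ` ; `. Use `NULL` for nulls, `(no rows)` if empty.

Bracket | 2 ; Module | 3 ; Panel | 2 ; Panel | 2 ; Frame | 5

LEFT JOIN keeps every teams row; unmatched ones get NULL for matches columns.
Group by teams.id and compute COUNT(m.id). COUNT(col) of an all-NULL group is 0.
  1: ids {4, 7} → COUNT(m.id)=2
  5: ids {5, 9, 14} → COUNT(m.id)=3
  9: ids {8, 11} → COUNT(m.id)=2
  10: ids {1, 10} → COUNT(m.id)=2
  12: ids {2, 3, 6, 12, 13} → COUNT(m.id)=5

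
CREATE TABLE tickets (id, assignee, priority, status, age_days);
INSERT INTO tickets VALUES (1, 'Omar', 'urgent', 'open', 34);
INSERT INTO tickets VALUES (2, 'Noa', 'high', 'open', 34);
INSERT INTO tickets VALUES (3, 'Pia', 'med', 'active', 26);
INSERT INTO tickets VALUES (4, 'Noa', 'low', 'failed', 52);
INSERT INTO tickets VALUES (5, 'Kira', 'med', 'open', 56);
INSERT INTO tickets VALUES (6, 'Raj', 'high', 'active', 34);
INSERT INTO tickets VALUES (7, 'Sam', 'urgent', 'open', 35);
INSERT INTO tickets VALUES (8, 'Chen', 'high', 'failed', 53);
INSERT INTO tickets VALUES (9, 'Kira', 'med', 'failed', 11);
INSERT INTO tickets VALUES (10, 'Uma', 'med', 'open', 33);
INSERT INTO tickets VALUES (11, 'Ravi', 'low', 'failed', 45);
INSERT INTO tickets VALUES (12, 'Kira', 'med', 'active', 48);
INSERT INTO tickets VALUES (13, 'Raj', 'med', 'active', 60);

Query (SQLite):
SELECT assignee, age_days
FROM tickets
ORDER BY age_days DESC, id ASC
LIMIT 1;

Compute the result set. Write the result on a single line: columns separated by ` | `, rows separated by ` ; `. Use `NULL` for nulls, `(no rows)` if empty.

Sort by age_days desc, tiebreak id asc: (60, id=13), (56, id=5), (53, id=8), (52, id=4) …. Take first 1.

Raj | 60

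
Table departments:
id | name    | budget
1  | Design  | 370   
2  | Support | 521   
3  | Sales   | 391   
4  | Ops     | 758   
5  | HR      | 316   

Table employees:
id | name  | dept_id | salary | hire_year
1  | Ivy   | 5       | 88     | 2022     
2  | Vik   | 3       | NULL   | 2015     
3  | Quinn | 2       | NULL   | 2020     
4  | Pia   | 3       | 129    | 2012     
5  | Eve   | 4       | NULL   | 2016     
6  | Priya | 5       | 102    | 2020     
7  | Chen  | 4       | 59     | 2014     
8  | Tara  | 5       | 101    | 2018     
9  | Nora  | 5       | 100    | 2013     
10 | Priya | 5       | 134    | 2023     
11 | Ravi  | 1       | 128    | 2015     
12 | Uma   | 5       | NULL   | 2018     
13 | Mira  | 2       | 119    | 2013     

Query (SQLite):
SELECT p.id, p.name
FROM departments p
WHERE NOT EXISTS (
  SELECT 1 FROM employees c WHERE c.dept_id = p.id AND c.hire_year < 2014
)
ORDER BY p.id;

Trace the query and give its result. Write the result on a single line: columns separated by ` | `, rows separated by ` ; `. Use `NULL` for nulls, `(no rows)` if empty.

For each departments row, check whether any employees with matching dept_id has hire_year < 2014.
Keep rows where that is false.

1 | Design ; 4 | Ops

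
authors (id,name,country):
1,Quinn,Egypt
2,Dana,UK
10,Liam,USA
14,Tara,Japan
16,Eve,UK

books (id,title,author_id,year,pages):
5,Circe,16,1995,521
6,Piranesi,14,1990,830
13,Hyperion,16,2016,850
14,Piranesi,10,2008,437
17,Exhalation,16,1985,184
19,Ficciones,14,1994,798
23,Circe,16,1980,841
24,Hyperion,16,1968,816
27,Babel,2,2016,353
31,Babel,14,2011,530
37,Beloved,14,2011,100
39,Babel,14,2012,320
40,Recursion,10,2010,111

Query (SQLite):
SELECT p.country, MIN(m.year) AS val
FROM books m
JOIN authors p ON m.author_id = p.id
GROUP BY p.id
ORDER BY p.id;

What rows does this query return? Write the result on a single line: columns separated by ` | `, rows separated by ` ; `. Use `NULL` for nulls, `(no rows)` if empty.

Join each books row to its authors via author_id.
Group joined rows by authors.id; compute MIN(m.year) per group.
  2: ids {27} → MIN(m.year)=2016
  10: ids {14, 40} → MIN(m.year)=2008
  14: ids {6, 19, 31, 37, 39} → MIN(m.year)=1990
  16: ids {5, 13, 17, 23, 24} → MIN(m.year)=1968

UK | 2016 ; USA | 2008 ; Japan | 1990 ; UK | 1968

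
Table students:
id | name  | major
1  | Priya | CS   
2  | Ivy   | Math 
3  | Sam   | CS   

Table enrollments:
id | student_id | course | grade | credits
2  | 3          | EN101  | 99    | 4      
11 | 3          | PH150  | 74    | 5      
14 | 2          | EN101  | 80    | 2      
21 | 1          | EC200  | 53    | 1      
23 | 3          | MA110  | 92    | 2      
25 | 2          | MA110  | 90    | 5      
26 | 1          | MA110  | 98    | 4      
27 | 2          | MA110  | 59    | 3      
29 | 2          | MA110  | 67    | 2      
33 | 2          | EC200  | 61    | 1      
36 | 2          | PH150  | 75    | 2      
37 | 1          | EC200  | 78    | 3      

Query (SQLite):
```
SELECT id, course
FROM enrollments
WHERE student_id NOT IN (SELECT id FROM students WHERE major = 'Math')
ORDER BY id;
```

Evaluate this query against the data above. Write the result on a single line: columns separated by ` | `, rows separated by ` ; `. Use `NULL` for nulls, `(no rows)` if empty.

Inner query: students.id where major = 'Math'.
Outer: keep enrollments rows whose student_id is not in that set.
Inner query → {2}

2 | EN101 ; 11 | PH150 ; 21 | EC200 ; 23 | MA110 ; 26 | MA110 ; 37 | EC200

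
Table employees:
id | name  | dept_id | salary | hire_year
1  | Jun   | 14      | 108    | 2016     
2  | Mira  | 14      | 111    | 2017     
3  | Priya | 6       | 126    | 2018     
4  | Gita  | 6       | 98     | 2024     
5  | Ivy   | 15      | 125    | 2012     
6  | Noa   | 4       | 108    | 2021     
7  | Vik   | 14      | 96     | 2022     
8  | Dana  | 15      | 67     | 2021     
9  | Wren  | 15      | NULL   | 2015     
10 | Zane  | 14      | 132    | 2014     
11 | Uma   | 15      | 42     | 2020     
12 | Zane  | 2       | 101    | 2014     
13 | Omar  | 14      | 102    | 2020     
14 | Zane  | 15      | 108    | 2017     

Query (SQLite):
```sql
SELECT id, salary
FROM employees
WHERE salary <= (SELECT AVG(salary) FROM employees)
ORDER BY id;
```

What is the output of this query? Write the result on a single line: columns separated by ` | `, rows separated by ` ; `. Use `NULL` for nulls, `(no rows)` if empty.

4 | 98 ; 7 | 96 ; 8 | 67 ; 11 | 42 ; 12 | 101

Scalar subquery: AVG(salary) over all employees rows = 101.846154 (≈; comparison uses full precision).
Keep rows where salary <= that value.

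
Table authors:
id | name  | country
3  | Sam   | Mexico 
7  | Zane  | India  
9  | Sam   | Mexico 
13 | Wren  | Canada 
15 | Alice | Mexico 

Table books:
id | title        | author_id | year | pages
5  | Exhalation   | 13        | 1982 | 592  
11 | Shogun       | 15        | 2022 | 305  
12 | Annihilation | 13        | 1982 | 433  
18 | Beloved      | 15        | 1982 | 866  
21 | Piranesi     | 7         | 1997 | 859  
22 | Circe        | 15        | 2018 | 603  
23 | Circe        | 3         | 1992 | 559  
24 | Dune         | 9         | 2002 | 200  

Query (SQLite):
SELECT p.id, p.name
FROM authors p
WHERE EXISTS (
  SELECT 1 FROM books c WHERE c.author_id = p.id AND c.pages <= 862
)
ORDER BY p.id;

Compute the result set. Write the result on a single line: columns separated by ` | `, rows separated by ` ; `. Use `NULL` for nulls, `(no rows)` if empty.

3 | Sam ; 7 | Zane ; 9 | Sam ; 13 | Wren ; 15 | Alice

For each authors row, check whether any books with matching author_id has pages <= 862.
Keep rows where that is true.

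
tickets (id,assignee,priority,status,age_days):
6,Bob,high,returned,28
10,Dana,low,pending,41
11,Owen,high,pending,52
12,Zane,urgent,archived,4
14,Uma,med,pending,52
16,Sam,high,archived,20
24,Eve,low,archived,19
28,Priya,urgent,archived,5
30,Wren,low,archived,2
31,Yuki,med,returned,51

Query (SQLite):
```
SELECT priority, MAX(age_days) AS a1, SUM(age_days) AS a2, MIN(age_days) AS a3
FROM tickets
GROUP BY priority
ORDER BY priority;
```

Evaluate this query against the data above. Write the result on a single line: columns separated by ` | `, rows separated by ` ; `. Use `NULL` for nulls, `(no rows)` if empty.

Group tickets by priority.
Per group compute: MAX(age_days), SUM(age_days), MIN(age_days).
  high: ids {6, 11, 16} → MAX(age_days)=52, SUM(age_days)=100, MIN(age_days)=20
  low: ids {10, 24, 30} → MAX(age_days)=41, SUM(age_days)=62, MIN(age_days)=2
  med: ids {14, 31} → MAX(age_days)=52, SUM(age_days)=103, MIN(age_days)=51
  urgent: ids {12, 28} → MAX(age_days)=5, SUM(age_days)=9, MIN(age_days)=4

high | 52 | 100 | 20 ; low | 41 | 62 | 2 ; med | 52 | 103 | 51 ; urgent | 5 | 9 | 4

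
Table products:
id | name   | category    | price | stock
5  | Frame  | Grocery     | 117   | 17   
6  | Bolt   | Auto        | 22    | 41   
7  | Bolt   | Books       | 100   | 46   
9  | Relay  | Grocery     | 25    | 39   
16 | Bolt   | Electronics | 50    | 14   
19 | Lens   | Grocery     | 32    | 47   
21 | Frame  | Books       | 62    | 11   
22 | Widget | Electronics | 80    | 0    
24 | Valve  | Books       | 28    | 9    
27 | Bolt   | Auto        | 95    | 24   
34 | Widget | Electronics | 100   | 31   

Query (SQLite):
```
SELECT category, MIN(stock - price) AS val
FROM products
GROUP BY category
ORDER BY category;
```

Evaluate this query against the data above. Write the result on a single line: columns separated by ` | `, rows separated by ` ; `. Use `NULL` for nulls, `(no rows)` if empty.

Auto | -71 ; Books | -54 ; Electronics | -80 ; Grocery | -100

For each row compute stock - price.
Group by category; take MIN of the expression per group.
  Auto: ids {6, 27} → MIN(stock - price)=-71
  Books: ids {7, 21, 24} → MIN(stock - price)=-54
  Electronics: ids {16, 22, 34} → MIN(stock - price)=-80
  Grocery: ids {5, 9, 19} → MIN(stock - price)=-100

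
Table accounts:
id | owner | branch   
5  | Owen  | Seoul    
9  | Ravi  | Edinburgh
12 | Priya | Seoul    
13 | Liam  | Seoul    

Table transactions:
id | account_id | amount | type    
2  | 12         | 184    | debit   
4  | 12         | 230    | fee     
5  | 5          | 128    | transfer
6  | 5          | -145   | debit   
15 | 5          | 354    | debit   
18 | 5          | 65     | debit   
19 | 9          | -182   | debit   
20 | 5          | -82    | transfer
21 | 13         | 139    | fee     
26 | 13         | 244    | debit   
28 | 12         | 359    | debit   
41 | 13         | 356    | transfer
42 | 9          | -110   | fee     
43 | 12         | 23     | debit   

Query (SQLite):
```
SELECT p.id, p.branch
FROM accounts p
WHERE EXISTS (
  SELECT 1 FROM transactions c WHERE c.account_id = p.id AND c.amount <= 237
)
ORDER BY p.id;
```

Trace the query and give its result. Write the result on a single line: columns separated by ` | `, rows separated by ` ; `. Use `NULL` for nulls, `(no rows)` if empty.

5 | Seoul ; 9 | Edinburgh ; 12 | Seoul ; 13 | Seoul

For each accounts row, check whether any transactions with matching account_id has amount <= 237.
Keep rows where that is true.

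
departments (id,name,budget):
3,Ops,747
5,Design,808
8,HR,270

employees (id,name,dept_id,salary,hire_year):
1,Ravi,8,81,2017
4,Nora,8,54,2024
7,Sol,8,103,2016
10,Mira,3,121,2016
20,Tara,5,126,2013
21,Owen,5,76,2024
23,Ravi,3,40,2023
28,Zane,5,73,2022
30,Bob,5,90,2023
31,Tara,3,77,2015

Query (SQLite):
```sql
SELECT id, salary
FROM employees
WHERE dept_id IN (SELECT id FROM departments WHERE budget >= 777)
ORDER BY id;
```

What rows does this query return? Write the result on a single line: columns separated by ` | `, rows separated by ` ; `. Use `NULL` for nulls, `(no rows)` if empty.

20 | 126 ; 21 | 76 ; 28 | 73 ; 30 | 90

Inner query: departments.id where budget >= 777.
Outer: keep employees rows whose dept_id is in that set.
Inner query → {5}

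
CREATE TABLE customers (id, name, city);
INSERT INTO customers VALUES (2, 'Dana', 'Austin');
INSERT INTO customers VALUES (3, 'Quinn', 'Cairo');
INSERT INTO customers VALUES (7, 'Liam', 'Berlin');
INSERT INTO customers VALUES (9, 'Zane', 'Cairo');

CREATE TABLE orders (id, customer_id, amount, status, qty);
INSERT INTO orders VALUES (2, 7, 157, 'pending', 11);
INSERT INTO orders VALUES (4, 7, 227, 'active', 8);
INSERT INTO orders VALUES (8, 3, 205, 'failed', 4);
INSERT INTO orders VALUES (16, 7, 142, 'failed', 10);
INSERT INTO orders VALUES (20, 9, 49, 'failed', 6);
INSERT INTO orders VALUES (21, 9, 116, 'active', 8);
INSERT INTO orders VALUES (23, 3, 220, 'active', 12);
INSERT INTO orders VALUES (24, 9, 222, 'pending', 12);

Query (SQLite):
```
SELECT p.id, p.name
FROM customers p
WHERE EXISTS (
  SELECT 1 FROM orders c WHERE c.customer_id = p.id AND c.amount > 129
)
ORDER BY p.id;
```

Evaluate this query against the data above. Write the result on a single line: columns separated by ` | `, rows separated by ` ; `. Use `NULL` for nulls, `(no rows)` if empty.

For each customers row, check whether any orders with matching customer_id has amount > 129.
Keep rows where that is true.

3 | Quinn ; 7 | Liam ; 9 | Zane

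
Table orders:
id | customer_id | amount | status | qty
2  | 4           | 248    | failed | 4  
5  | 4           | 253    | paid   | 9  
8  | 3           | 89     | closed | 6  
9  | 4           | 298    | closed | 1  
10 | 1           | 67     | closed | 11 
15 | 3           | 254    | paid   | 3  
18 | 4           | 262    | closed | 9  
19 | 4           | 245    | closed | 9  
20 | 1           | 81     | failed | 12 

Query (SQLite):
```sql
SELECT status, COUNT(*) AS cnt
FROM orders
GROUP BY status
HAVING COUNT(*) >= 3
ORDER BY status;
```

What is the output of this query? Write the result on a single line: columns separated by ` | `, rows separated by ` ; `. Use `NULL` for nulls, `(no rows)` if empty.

Partition orders by status; compute COUNT(*) within each group.
HAVING: keep groups with count ≥ 3.
  closed: ids {8, 9, 10, 18, 19} → COUNT(*)=5
  failed: ids {2, 20} → COUNT(*)=2
  paid: ids {5, 15} → COUNT(*)=2

closed | 5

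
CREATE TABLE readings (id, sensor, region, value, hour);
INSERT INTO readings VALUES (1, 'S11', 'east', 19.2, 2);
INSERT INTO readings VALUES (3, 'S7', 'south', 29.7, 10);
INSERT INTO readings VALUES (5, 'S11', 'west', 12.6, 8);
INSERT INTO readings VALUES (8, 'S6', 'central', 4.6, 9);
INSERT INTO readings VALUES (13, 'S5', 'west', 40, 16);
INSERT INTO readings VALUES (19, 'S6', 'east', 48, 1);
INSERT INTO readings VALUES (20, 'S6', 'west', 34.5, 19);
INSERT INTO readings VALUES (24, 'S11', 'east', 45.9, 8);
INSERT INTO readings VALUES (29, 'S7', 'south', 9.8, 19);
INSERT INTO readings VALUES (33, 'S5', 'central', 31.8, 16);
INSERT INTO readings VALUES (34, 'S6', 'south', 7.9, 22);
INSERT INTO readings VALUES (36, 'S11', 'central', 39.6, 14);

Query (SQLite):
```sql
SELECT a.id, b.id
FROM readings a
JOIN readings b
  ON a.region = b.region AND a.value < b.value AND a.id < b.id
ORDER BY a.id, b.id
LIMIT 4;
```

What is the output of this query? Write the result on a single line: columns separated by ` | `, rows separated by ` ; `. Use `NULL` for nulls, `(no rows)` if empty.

Pairs (a,b) with same region, a.value < b.value, a.id < b.id.
region groups: central:{8,33,36} east:{1,19,24} south:{3,29,34} west:{5,13,20}
Ordered by (a.id, b.id); first 4.

1 | 19 ; 1 | 24 ; 5 | 13 ; 5 | 20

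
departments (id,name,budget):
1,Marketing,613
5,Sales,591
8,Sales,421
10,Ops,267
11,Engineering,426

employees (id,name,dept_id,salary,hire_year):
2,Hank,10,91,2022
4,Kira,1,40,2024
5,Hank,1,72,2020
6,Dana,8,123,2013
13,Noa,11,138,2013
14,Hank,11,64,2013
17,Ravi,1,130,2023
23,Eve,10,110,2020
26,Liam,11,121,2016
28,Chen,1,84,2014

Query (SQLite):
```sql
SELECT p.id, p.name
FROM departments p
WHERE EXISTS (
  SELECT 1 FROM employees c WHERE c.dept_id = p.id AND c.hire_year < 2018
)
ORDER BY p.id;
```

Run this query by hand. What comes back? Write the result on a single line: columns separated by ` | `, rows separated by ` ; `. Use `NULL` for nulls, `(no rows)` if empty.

For each departments row, check whether any employees with matching dept_id has hire_year < 2018.
Keep rows where that is true.

1 | Marketing ; 8 | Sales ; 11 | Engineering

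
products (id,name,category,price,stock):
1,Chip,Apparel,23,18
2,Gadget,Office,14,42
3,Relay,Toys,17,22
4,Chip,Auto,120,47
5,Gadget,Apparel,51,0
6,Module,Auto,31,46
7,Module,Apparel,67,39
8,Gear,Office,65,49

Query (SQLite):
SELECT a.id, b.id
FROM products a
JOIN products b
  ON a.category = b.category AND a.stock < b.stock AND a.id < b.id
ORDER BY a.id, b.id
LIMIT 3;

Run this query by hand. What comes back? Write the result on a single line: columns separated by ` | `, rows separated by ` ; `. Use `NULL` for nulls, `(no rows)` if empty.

Pairs (a,b) with same category, a.stock < b.stock, a.id < b.id.
category groups: Apparel:{1,5,7} Auto:{4,6} Office:{2,8} Toys:{3}
Ordered by (a.id, b.id); first 3.

1 | 7 ; 2 | 8 ; 5 | 7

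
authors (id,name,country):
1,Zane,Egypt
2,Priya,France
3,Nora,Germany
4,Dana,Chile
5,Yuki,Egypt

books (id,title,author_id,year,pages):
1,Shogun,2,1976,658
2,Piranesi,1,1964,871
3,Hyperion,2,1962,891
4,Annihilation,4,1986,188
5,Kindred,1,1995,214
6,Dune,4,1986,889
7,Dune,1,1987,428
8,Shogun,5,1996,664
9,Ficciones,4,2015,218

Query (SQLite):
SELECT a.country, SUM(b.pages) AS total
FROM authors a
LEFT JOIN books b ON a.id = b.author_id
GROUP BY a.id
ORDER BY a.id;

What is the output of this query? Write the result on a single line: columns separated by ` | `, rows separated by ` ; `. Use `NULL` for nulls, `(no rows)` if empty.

Egypt | 1513 ; France | 1549 ; Germany | NULL ; Chile | 1295 ; Egypt | 664

LEFT JOIN keeps every authors row; unmatched ones get NULL for books columns.
Group by authors.id and compute SUM(b.pages). SUM over an all-NULL group is NULL.
  1: ids {2, 5, 7} → SUM(b.pages)=1513
  2: ids {1, 3} → SUM(b.pages)=1549
  3: ids {—} → SUM(b.pages)=NULL
  4: ids {4, 6, 9} → SUM(b.pages)=1295
  5: ids {8} → SUM(b.pages)=664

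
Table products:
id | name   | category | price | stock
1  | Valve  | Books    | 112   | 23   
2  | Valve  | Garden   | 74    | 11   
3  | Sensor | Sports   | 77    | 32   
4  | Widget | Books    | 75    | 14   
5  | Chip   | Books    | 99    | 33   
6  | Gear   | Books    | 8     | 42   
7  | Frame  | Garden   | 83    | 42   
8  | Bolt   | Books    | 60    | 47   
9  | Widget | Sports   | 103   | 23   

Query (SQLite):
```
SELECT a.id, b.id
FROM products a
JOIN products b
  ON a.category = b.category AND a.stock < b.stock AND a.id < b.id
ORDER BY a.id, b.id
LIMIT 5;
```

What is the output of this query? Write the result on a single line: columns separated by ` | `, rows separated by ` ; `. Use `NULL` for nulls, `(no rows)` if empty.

Pairs (a,b) with same category, a.stock < b.stock, a.id < b.id.
category groups: Books:{1,4,5,6,8} Garden:{2,7} Sports:{3,9}
Ordered by (a.id, b.id); first 5.

1 | 5 ; 1 | 6 ; 1 | 8 ; 2 | 7 ; 4 | 5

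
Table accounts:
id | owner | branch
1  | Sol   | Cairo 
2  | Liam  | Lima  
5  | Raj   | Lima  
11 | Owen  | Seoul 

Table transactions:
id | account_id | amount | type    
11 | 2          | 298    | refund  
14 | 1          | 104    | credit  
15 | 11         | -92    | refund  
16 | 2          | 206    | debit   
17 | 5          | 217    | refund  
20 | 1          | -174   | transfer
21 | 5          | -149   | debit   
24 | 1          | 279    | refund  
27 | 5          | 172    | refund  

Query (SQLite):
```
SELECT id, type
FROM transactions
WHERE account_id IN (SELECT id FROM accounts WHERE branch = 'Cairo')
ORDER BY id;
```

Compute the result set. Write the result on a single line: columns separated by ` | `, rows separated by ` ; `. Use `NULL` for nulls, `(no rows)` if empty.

Inner query: accounts.id where branch = 'Cairo'.
Outer: keep transactions rows whose account_id is in that set.
Inner query → {1}

14 | credit ; 20 | transfer ; 24 | refund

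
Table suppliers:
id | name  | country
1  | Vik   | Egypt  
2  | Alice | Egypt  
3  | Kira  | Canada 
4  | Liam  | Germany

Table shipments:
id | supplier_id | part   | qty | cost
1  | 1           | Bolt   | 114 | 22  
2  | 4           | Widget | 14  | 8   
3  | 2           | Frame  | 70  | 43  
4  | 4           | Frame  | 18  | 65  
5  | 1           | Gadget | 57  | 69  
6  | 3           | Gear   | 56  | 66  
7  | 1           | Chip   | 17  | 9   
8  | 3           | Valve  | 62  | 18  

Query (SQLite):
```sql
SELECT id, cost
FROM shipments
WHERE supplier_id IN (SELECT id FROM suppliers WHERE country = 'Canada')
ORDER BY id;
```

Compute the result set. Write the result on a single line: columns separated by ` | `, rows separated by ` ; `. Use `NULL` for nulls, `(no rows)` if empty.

Inner query: suppliers.id where country = 'Canada'.
Outer: keep shipments rows whose supplier_id is in that set.
Inner query → {3}

6 | 66 ; 8 | 18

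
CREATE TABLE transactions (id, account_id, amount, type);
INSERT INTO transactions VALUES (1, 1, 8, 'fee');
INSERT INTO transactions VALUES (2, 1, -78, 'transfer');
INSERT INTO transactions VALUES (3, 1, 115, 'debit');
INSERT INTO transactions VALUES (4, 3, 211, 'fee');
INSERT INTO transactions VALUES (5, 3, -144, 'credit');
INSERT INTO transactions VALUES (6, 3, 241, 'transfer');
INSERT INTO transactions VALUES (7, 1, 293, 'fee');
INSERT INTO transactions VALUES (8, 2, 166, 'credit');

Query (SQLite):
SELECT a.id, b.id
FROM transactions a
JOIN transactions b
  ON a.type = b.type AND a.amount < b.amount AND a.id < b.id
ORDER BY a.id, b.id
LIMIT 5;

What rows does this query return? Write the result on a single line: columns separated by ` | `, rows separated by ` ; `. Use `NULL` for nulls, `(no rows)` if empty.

Pairs (a,b) with same type, a.amount < b.amount, a.id < b.id.
type groups: credit:{5,8} debit:{3} fee:{1,4,7} transfer:{2,6}
Ordered by (a.id, b.id); first 5.

1 | 4 ; 1 | 7 ; 2 | 6 ; 4 | 7 ; 5 | 8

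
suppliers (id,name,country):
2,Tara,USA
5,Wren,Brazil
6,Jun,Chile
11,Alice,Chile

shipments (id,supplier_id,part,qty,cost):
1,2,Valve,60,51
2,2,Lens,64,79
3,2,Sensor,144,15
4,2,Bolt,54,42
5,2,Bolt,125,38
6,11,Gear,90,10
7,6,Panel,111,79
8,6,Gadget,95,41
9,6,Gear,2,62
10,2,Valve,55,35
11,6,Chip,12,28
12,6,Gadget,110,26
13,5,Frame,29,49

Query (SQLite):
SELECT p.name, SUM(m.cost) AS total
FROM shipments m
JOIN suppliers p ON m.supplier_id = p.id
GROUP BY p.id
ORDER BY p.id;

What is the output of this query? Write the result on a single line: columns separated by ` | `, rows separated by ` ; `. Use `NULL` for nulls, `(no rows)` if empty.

Join each shipments row to its suppliers via supplier_id.
Group joined rows by suppliers.id; compute SUM(m.cost) per group.
  2: ids {1, 2, 3, 4, 5, 10} → SUM(m.cost)=260
  5: ids {13} → SUM(m.cost)=49
  6: ids {7, 8, 9, 11, 12} → SUM(m.cost)=236
  11: ids {6} → SUM(m.cost)=10

Tara | 260 ; Wren | 49 ; Jun | 236 ; Alice | 10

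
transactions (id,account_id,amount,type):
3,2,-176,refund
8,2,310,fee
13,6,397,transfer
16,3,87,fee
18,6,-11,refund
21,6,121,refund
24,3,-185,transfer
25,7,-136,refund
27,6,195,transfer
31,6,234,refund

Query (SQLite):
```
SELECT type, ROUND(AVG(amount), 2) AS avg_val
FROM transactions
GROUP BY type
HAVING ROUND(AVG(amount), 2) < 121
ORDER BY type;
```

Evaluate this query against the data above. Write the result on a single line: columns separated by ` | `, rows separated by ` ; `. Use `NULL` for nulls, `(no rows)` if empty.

Partition transactions by type; compute ROUND(AVG(amount), 2) within each group.
HAVING: keep groups where ROUND(AVG(amount), 2) < 121.
  fee: ids {8, 16} → ROUND(AVG(amount), 2)=198.5
  refund: ids {3, 18, 21, 25, 31} → ROUND(AVG(amount), 2)=6.4
  transfer: ids {13, 24, 27} → ROUND(AVG(amount), 2)=135.67

refund | 6.4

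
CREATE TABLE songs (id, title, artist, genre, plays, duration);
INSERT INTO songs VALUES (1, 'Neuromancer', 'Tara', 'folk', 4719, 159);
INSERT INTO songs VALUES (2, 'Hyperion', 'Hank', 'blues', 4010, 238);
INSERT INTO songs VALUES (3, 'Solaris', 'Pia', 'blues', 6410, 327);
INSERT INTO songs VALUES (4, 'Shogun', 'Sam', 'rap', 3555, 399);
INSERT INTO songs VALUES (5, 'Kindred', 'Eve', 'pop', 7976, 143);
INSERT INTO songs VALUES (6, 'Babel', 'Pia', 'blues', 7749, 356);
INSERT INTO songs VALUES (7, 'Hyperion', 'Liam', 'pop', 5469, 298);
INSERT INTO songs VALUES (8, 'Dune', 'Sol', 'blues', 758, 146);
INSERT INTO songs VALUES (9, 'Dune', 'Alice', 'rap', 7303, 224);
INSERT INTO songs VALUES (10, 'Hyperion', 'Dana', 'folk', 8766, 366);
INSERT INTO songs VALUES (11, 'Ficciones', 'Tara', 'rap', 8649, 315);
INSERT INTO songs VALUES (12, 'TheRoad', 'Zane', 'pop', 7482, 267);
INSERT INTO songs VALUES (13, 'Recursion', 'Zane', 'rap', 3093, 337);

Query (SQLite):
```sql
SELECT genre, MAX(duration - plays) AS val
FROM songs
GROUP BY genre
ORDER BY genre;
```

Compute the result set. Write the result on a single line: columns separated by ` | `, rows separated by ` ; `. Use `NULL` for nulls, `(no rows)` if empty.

blues | -612 ; folk | -4560 ; pop | -5171 ; rap | -2756

For each row compute duration - plays.
Group by genre; take MAX of the expression per group.
  blues: ids {2, 3, 6, 8} → MAX(duration - plays)=-612
  folk: ids {1, 10} → MAX(duration - plays)=-4560
  pop: ids {5, 7, 12} → MAX(duration - plays)=-5171
  rap: ids {4, 9, 11, 13} → MAX(duration - plays)=-2756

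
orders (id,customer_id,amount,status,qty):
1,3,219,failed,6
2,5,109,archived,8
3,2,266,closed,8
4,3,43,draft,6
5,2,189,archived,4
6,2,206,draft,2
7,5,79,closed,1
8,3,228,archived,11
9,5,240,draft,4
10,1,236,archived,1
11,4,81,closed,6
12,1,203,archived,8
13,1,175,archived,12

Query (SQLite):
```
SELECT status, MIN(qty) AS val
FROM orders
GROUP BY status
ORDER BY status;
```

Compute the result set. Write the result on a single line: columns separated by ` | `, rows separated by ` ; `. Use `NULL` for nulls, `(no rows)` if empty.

archived | 1 ; closed | 1 ; draft | 2 ; failed | 6

Partition orders by status; compute MIN(qty) within each group.
  archived: ids {2, 5, 8, 10, 12, 13} → MIN(qty)=1
  closed: ids {3, 7, 11} → MIN(qty)=1
  draft: ids {4, 6, 9} → MIN(qty)=2
  failed: ids {1} → MIN(qty)=6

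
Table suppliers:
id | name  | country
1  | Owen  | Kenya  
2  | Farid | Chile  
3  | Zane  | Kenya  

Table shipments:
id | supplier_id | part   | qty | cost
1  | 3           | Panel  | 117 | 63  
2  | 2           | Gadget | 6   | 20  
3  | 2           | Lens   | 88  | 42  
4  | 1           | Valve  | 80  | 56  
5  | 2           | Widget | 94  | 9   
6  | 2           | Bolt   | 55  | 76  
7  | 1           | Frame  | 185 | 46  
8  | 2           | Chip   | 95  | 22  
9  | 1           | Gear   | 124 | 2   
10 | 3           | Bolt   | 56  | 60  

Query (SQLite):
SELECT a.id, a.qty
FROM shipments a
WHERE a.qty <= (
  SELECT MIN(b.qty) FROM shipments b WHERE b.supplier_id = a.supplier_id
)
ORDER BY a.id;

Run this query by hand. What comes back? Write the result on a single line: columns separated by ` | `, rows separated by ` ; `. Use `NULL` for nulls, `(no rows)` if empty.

2 | 6 ; 4 | 80 ; 10 | 56

For each shipments row a, compute MIN(qty) over rows sharing a.supplier_id.
Keep row a if a.qty <= that per-group MIN.
  supplier_id=1: MIN(qty) = 80
  supplier_id=2: MIN(qty) = 6
  supplier_id=3: MIN(qty) = 56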